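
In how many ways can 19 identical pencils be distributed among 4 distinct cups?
C(19+4-1, 4-1) = C(22, 3) = 1540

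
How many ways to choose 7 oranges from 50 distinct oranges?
C(50,7) = 50!/(7!×43!) = 99884400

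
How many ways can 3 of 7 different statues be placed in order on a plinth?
P(7,3) = 7!/(7-3)! = 210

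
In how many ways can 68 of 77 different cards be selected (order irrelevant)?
C(77,68) = 77!/(68!×9!) = 161322559475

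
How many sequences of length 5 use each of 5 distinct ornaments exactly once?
5! = 120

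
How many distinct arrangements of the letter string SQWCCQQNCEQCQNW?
15! / (1! × 4! × 2! × 5! × 1! × 2!) = 113513400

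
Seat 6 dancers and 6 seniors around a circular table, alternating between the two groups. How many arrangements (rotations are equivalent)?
Fix one of the dancers: (6-1)! ways for the remaining dancers, × 6! ways for the seniors = 120 × 720 = 86400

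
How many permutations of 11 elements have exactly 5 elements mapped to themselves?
Choose the 5 fixed points C(11,5) = 462, derange the rest: !6 = Σ_{j=0}^{6} (-1)^j·6!/j! = 720 - 720 + 360 - 120 + 30 - 6 + 1 = 265. Product = 462 × 265 = 122430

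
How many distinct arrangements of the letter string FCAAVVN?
7! / (1! × 2! × 2! × 1! × 1!) = 1260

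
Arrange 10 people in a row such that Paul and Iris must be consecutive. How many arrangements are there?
Treat the 2 as one block: (10-2+1)! × 2! = 362880 × 2 = 725760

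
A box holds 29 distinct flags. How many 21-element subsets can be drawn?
C(29,21) = 29!/(21!×8!) = 4292145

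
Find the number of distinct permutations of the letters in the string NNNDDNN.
7! / (2! × 5!) = 21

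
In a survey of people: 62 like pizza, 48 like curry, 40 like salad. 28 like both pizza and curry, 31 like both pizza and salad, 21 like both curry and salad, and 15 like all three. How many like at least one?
|A∪B∪C| = 62+48+40-28-31-21+15 = 85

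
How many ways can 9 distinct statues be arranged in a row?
9! = 362880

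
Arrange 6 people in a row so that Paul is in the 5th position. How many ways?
Fix one position: (6-1)! = 120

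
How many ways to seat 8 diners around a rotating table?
Circular: fix one position, arrange the rest. (8-1)! = 5040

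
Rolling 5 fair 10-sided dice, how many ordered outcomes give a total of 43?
Coefficient of x^43 in (x + x² + ... + x^10)^5. By inclusion-exclusion on dice exceeding 10: Σ_j (-1)^j C(5,j)·C(43-1-10j, 4) = C(5,0)·C(42,4) - C(5,1)·C(32,4) + C(5,2)·C(22,4) - C(5,3)·C(12,4) = 1·111930 - 5·35960 + 10·7315 - 10·495 = 330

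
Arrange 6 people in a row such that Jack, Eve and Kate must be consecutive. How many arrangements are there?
Treat the 3 as one block: (6-3+1)! × 3! = 24 × 6 = 144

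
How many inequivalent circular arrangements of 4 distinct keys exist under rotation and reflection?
(4-1)!/2 = 6/2 = 3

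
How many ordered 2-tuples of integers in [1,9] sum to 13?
Coefficient of x^13 in (x + x² + ... + x^9)^2. By inclusion-exclusion on dice exceeding 9: Σ_j (-1)^j C(2,j)·C(13-1-9j, 1) = C(2,0)·C(12,1) - C(2,1)·C(3,1) = 1·12 - 2·3 = 6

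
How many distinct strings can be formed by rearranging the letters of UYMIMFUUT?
9! / (1! × 1! × 1! × 3! × 1! × 2!) = 30240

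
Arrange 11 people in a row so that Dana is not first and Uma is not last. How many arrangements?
By inclusion-exclusion: 11! - 2×(11-1)! + (11-2)! = 39916800 - 7257600 + 362880 = 33022080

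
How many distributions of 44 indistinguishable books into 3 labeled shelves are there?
C(44+3-1, 3-1) = C(46, 2) = 1035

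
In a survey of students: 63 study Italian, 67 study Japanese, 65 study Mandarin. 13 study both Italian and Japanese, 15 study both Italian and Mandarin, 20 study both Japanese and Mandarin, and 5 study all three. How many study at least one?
|A∪B∪C| = 63+67+65-13-15-20+5 = 152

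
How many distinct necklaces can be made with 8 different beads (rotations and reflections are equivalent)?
(8-1)!/2 = 5040/2 = 2520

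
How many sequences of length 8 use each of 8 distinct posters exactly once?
8! = 40320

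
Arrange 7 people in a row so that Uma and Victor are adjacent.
Treat as block: (7-1)! × 2! = 720 × 2 = 1440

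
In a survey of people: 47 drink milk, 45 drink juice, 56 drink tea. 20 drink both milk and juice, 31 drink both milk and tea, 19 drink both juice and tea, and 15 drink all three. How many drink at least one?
|A∪B∪C| = 47+45+56-20-31-19+15 = 93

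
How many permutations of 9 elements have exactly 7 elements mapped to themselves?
Choose the 7 fixed points C(9,7) = 36, derange the rest: !2 = Σ_{j=0}^{2} (-1)^j·2!/j! = 2 - 2 + 1 = 1. Product = 36 × 1 = 36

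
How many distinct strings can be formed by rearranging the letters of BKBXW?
5! / (1! × 1! × 1! × 2!) = 60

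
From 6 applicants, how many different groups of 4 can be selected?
C(6,4) = 6!/(4!×2!) = 15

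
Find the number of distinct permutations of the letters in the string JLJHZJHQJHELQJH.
15! / (4! × 5! × 1! × 2! × 2! × 1!) = 113513400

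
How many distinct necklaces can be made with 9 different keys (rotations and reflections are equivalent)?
(9-1)!/2 = 40320/2 = 20160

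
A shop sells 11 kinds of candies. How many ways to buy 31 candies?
C(31+11-1, 11-1) = C(41, 10) = 1121099408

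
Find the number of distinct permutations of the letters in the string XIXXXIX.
7! / (2! × 5!) = 21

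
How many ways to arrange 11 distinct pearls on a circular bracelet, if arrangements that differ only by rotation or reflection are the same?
(11-1)!/2 = 3628800/2 = 1814400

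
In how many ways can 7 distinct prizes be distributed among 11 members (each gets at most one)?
P(11,7) = 11!/(11-7)! = 1663200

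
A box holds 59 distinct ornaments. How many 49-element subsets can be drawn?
C(59,49) = 59!/(49!×10!) = 62828356305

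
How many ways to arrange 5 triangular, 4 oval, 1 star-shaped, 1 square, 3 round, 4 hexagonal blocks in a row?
18! / (5! × 4! × 1! × 1! × 3! × 4!) = 15437822400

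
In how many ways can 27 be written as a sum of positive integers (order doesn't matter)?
Pentagonal recurrence p(n) = p(n-1) + p(n-2) - p(n-5) - p(n-7) + p(n-12) + p(n-15) - ... gives p(0..26) = 1, 1, 2, 3, 5, 7, 11, 15, 22, 30, 42, 56, 77, 101, 135, 176, 231, 297, 385, 490, 627, 792, 1002, 1255, 1575, 1958, 2436. p(27) = p(26) + p(25) - p(22) - p(20) + p(15) + p(12) - p(5) - p(1) = 2436 + 1958 - 1002 - 627 + 176 + 77 - 7 - 1 = 3010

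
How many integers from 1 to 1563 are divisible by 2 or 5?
⌊1563/2⌋ + ⌊1563/5⌋ - ⌊1563/10⌋ = 781 + 312 - 156 = 937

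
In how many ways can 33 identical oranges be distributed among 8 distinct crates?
C(33+8-1, 8-1) = C(40, 7) = 18643560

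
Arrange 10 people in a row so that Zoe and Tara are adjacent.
Treat as block: (10-1)! × 2! = 362880 × 2 = 725760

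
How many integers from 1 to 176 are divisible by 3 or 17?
⌊176/3⌋ + ⌊176/17⌋ - ⌊176/51⌋ = 58 + 10 - 3 = 65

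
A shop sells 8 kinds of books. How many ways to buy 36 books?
C(36+8-1, 8-1) = C(43, 7) = 32224114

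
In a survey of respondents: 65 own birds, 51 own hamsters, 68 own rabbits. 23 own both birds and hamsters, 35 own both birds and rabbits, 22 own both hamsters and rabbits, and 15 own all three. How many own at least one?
|A∪B∪C| = 65+51+68-23-35-22+15 = 119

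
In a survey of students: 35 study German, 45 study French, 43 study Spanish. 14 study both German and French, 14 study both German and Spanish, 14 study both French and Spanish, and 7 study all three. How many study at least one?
|A∪B∪C| = 35+45+43-14-14-14+7 = 88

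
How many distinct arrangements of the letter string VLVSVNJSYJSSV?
13! / (4! × 2! × 1! × 1! × 1! × 4!) = 5405400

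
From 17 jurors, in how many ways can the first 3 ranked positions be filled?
P(17,3) = 17!/(17-3)! = 4080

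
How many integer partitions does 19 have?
Pentagonal recurrence p(n) = p(n-1) + p(n-2) - p(n-5) - p(n-7) + p(n-12) + p(n-15) - ... gives p(0..18) = 1, 1, 2, 3, 5, 7, 11, 15, 22, 30, 42, 56, 77, 101, 135, 176, 231, 297, 385. p(19) = p(18) + p(17) - p(14) - p(12) + p(7) + p(4) = 385 + 297 - 135 - 77 + 15 + 5 = 490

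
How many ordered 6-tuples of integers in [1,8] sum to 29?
Coefficient of x^29 in (x + x² + ... + x^8)^6. By inclusion-exclusion on dice exceeding 8: Σ_j (-1)^j C(6,j)·C(29-1-8j, 5) = C(6,0)·C(28,5) - C(6,1)·C(20,5) + C(6,2)·C(12,5) = 1·98280 - 6·15504 + 15·792 = 17136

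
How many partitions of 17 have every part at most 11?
Let r_j(i) = number of partitions of i into parts ≤ j, for i = 0..17. r_1(i) = 1 for all i; r_j(i) = r_{j-1}(i) + r_j(i-j). Rows j = 2..11: ≤2: 1 1 2 2 3 3 4 4 5 5 6 6 7 7 8 8 9 9; ≤3: 1 1 2 3 4 5 7 8 10 12 14 16 19 21 24 27 30 33; ≤4: 1 1 2 3 5 6 9 11 15 18 23 27 34 39 47 54 64 72; ≤5: 1 1 2 3 5 7 10 13 18 23 30 37 47 57 70 84 101 119; ≤6: 1 1 2 3 5 7 11 14 20 26 35 44 58 71 90 110 136 163; ≤7: 1 1 2 3 5 7 11 15 21 28 38 49 65 82 105 131 164 201; ≤8: 1 1 2 3 5 7 11 15 22 29 40 52 70 89 116 146 186 230; ≤9: 1 1 2 3 5 7 11 15 22 30 41 54 73 94 123 157 201 252; ≤10: 1 1 2 3 5 7 11 15 22 30 42 55 75 97 128 164 212 267; ≤11: 1 1 2 3 5 7 11 15 22 30 42 56 76 99 131 169 219 278. r_11(17) = 278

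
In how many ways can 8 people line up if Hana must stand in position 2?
Fix one position: (8-1)! = 5040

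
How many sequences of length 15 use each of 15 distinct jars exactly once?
15! = 1307674368000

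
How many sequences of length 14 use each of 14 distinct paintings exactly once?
14! = 87178291200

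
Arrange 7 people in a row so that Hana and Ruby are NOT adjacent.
Total - adjacent = 7! - (7-1)!×2 = 5040 - 1440 = 3600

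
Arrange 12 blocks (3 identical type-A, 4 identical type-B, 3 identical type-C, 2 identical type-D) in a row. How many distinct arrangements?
12! / (3! × 4! × 3! × 2!) = 277200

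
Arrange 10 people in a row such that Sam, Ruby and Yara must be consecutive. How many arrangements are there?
Treat the 3 as one block: (10-3+1)! × 3! = 40320 × 6 = 241920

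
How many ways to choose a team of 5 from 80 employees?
C(80,5) = 80!/(5!×75!) = 24040016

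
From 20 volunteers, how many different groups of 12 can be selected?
C(20,12) = 20!/(12!×8!) = 125970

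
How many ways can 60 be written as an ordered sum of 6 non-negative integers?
C(60+6-1, 6-1) = C(65, 5) = 8259888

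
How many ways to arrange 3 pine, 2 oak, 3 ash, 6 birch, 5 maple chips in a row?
19! / (3! × 2! × 3! × 6! × 5!) = 19554575040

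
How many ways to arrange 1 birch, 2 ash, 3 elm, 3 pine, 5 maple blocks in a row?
14! / (1! × 2! × 3! × 3! × 5!) = 10090080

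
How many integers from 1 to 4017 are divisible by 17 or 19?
⌊4017/17⌋ + ⌊4017/19⌋ - ⌊4017/323⌋ = 236 + 211 - 12 = 435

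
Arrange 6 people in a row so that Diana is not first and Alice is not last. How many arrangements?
By inclusion-exclusion: 6! - 2×(6-1)! + (6-2)! = 720 - 240 + 24 = 504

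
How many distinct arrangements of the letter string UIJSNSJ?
7! / (1! × 2! × 1! × 1! × 2!) = 1260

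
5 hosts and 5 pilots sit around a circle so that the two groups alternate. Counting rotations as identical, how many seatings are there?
Fix one of the hosts: (5-1)! ways for the remaining hosts, × 5! ways for the pilots = 24 × 120 = 2880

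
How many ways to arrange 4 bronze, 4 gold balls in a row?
8! / (4! × 4!) = 70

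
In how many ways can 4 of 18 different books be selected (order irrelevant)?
C(18,4) = 18!/(4!×14!) = 3060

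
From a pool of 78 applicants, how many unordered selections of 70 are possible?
C(78,70) = 78!/(70!×8!) = 23446881315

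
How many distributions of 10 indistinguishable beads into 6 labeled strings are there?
C(10+6-1, 6-1) = C(15, 5) = 3003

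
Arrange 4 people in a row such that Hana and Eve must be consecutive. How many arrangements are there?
Treat the 2 as one block: (4-2+1)! × 2! = 6 × 2 = 12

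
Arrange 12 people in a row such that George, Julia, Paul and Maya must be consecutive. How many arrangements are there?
Treat the 4 as one block: (12-4+1)! × 4! = 362880 × 24 = 8709120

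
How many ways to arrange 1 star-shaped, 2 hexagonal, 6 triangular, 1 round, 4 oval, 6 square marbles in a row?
20! / (1! × 2! × 6! × 1! × 4! × 6!) = 97772875200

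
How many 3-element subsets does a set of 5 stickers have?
C(5,3) = 5!/(3!×2!) = 10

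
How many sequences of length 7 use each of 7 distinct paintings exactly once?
7! = 5040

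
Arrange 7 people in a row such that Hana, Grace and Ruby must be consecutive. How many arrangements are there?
Treat the 3 as one block: (7-3+1)! × 3! = 120 × 6 = 720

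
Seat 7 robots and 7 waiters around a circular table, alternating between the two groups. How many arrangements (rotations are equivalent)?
Fix one of the robots: (7-1)! ways for the remaining robots, × 7! ways for the waiters = 720 × 5040 = 3628800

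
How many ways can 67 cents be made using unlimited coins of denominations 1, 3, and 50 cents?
Coefficient of x^67 in 1/(1-x^1) · 1/(1-x^3) · 1/(1-x^50). Case on j = number of 50-cent coins (j = 0..1); remainder r = 67 - 50j is made from {1,3} in ⌊r/3⌋+1 ways. r = 67, 17 → 23 + 6 = 29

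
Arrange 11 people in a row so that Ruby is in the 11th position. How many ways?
Fix one position: (11-1)! = 3628800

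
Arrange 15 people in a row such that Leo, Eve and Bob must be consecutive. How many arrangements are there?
Treat the 3 as one block: (15-3+1)! × 3! = 6227020800 × 6 = 37362124800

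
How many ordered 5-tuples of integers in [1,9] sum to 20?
Coefficient of x^20 in (x + x² + ... + x^9)^5. By inclusion-exclusion on dice exceeding 9: Σ_j (-1)^j C(5,j)·C(20-1-9j, 4) = C(5,0)·C(19,4) - C(5,1)·C(10,4) = 1·3876 - 5·210 = 2826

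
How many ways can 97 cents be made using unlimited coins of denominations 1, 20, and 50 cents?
Coefficient of x^97 in 1/(1-x^1) · 1/(1-x^20) · 1/(1-x^50). Case on j = number of 50-cent coins (j = 0..1); remainder r = 97 - 50j is made from {1,20} in ⌊r/20⌋+1 ways. r = 97, 47 → 5 + 3 = 8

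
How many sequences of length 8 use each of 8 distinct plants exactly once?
8! = 40320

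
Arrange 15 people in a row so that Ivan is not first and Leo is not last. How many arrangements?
By inclusion-exclusion: 15! - 2×(15-1)! + (15-2)! = 1307674368000 - 174356582400 + 6227020800 = 1139544806400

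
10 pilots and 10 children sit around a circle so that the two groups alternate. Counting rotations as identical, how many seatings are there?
Fix one of the pilots: (10-1)! ways for the remaining pilots, × 10! ways for the children = 362880 × 3628800 = 1316818944000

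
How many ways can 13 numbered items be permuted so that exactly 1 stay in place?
Choose the 1 fixed point C(13,1) = 13, derange the rest: !12 = Σ_{j=0}^{12} (-1)^j·12!/j! = 479001600 - 479001600 + 239500800 - 79833600 + 19958400 - 3991680 + 665280 - 95040 + 11880 - 1320 + 132 - 12 + 1 = 176214841. Product = 13 × 176214841 = 2290792933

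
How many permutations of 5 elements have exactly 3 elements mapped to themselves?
Choose the 3 fixed points C(5,3) = 10, derange the rest: !2 = Σ_{j=0}^{2} (-1)^j·2!/j! = 2 - 2 + 1 = 1. Product = 10 × 1 = 10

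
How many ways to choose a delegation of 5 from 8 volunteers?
C(8,5) = 8!/(5!×3!) = 56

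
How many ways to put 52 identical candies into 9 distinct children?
C(52+9-1, 9-1) = C(60, 8) = 2558620845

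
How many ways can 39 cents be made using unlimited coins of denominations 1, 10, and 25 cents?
Coefficient of x^39 in 1/(1-x^1) · 1/(1-x^10) · 1/(1-x^25). Case on j = number of 25-cent coins (j = 0..1); remainder r = 39 - 25j is made from {1,10} in ⌊r/10⌋+1 ways. r = 39, 14 → 4 + 2 = 6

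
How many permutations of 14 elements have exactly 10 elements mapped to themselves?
Choose the 10 fixed points C(14,10) = 1001, derange the rest: !4 = Σ_{j=0}^{4} (-1)^j·4!/j! = 24 - 24 + 12 - 4 + 1 = 9. Product = 1001 × 9 = 9009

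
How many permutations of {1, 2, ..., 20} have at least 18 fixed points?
Exactly j fixed points: C(20,j)·!(20-j); sum over j ≥ 18 (derangement numbers via !m = (m-1)·(!(m-1) + !(m-2)): !0..!2 = 1, 0, 1). Σ_{j=18}^{20} C(20,j)·!(20-j) = C(20,18)·!2 + C(20,19)·!1 + C(20,20)·!0 = 190·1 + 20·0 + 1·1 = 191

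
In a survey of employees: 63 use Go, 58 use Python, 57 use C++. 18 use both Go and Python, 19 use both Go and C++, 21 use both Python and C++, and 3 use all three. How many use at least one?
|A∪B∪C| = 63+58+57-18-19-21+3 = 123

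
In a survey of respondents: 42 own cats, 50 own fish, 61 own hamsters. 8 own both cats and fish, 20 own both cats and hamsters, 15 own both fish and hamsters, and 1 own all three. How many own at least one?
|A∪B∪C| = 42+50+61-8-20-15+1 = 111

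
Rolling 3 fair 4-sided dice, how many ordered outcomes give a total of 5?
Coefficient of x^5 in (x + x² + ... + x^4)^3. By inclusion-exclusion on dice exceeding 4: Σ_j (-1)^j C(3,j)·C(5-1-4j, 2) = C(3,0)·C(4,2) = 1·6 = 6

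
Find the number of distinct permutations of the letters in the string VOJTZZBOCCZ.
11! / (2! × 1! × 3! × 1! × 1! × 1! × 2!) = 1663200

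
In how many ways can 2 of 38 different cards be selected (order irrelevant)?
C(38,2) = 38!/(2!×36!) = 703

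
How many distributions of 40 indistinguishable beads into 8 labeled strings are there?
C(40+8-1, 8-1) = C(47, 7) = 62891499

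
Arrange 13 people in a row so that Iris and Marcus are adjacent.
Treat as block: (13-1)! × 2! = 479001600 × 2 = 958003200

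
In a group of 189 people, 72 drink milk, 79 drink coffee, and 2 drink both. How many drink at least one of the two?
|A∪B| = |A| + |B| - |A∩B| = 72 + 79 - 2 = 149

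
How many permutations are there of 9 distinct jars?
9! = 362880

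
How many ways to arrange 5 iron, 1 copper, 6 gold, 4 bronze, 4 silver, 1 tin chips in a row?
21! / (5! × 1! × 6! × 4! × 4! × 1!) = 1026615189600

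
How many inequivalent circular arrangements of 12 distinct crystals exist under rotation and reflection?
(12-1)!/2 = 39916800/2 = 19958400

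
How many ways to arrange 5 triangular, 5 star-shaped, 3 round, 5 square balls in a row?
18! / (5! × 5! × 3! × 5!) = 617512896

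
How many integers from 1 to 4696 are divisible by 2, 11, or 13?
⌊4696/2⌋+⌊4696/11⌋+⌊4696/13⌋ - ⌊4696/22⌋-⌊4696/26⌋-⌊4696/143⌋ + ⌊4696/286⌋ = 2348+426+361 - 213-180-32 + 16 = 2726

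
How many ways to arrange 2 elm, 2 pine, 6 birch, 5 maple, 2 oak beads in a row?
17! / (2! × 2! × 6! × 5! × 2!) = 514594080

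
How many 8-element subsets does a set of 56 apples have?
C(56,8) = 56!/(8!×48!) = 1420494075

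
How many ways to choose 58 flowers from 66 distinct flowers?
C(66,58) = 66!/(58!×8!) = 5743572120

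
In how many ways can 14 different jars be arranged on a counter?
14! = 87178291200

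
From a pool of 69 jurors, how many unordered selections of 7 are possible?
C(69,7) = 69!/(7!×62!) = 1078897248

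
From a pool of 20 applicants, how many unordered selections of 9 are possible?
C(20,9) = 20!/(9!×11!) = 167960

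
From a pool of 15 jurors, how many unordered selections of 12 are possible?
C(15,12) = 15!/(12!×3!) = 455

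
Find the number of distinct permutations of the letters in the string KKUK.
4! / (3! × 1!) = 4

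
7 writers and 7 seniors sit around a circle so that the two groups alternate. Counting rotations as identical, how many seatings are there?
Fix one of the writers: (7-1)! ways for the remaining writers, × 7! ways for the seniors = 720 × 5040 = 3628800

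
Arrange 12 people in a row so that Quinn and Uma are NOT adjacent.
Total - adjacent = 12! - (12-1)!×2 = 479001600 - 79833600 = 399168000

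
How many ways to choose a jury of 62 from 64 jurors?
C(64,62) = 64!/(62!×2!) = 2016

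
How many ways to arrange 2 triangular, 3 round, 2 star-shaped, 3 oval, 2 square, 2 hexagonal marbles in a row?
14! / (2! × 3! × 2! × 3! × 2! × 2!) = 151351200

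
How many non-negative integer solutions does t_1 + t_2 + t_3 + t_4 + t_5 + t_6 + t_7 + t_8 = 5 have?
C(5+8-1, 8-1) = C(12, 7) = 792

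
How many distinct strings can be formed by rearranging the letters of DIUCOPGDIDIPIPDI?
16! / (1! × 1! × 3! × 1! × 1! × 5! × 4!) = 1210809600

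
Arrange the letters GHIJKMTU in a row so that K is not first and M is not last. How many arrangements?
By inclusion-exclusion: 8! - 2×(8-1)! + (8-2)! = 40320 - 10080 + 720 = 30960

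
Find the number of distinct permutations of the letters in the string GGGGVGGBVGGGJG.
14! / (1! × 10! × 1! × 2!) = 12012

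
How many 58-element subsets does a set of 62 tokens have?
C(62,58) = 62!/(58!×4!) = 557845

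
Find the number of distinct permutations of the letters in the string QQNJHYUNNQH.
11! / (1! × 2! × 3! × 3! × 1! × 1!) = 554400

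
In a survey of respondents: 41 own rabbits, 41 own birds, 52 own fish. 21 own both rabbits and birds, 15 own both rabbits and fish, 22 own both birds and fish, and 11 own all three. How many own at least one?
|A∪B∪C| = 41+41+52-21-15-22+11 = 87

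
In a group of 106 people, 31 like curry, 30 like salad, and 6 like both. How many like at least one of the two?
|A∪B| = |A| + |B| - |A∩B| = 31 + 30 - 6 = 55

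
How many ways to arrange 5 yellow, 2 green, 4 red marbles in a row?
11! / (5! × 2! × 4!) = 6930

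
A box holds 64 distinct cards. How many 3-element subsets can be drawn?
C(64,3) = 64!/(3!×61!) = 41664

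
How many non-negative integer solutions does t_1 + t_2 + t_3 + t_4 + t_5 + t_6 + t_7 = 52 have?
C(52+7-1, 7-1) = C(58, 6) = 40475358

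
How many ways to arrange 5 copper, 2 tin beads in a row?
7! / (5! × 2!) = 21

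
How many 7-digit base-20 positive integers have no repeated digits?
First digit: 19 choices (nonzero). Then descending: 19 × 19 × 18 × 17 × 16 × 15 × 14 = 371165760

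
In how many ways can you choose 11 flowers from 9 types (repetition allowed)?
C(11+9-1, 9-1) = C(19, 8) = 75582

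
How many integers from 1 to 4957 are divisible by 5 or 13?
⌊4957/5⌋ + ⌊4957/13⌋ - ⌊4957/65⌋ = 991 + 381 - 76 = 1296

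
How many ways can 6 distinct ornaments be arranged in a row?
6! = 720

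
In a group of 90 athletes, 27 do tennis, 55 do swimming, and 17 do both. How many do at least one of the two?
|A∪B| = |A| + |B| - |A∩B| = 27 + 55 - 17 = 65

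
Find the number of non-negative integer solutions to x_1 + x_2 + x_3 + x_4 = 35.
C(35+4-1, 4-1) = C(38, 3) = 8436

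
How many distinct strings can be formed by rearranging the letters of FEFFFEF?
7! / (2! × 5!) = 21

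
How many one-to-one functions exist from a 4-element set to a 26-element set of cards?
P(26,4) = 26!/(26-4)! = 358800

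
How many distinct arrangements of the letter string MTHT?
4! / (2! × 1! × 1!) = 12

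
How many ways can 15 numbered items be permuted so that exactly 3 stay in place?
Choose the 3 fixed points C(15,3) = 455, derange the rest: !12 = Σ_{j=0}^{12} (-1)^j·12!/j! = 479001600 - 479001600 + 239500800 - 79833600 + 19958400 - 3991680 + 665280 - 95040 + 11880 - 1320 + 132 - 12 + 1 = 176214841. Product = 455 × 176214841 = 80177752655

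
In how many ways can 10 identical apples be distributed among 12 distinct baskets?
C(10+12-1, 12-1) = C(21, 11) = 352716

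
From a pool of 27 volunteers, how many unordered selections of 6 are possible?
C(27,6) = 27!/(6!×21!) = 296010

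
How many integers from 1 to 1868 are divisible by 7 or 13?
⌊1868/7⌋ + ⌊1868/13⌋ - ⌊1868/91⌋ = 266 + 143 - 20 = 389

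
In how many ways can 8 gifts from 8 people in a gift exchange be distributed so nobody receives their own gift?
!8 = Σ_{j=0}^{8} (-1)^j·8!/j! = 40320 - 40320 + 20160 - 6720 + 1680 - 336 + 56 - 8 + 1 = 14833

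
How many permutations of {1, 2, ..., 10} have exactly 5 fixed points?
Choose the 5 fixed points C(10,5) = 252, derange the rest: !5 = Σ_{j=0}^{5} (-1)^j·5!/j! = 120 - 120 + 60 - 20 + 5 - 1 = 44. Product = 252 × 44 = 11088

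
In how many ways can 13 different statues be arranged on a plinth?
13! = 6227020800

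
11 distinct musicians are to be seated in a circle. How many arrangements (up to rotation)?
Circular: fix one position, arrange the rest. (11-1)! = 3628800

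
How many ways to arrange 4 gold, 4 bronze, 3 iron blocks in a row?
11! / (4! × 4! × 3!) = 11550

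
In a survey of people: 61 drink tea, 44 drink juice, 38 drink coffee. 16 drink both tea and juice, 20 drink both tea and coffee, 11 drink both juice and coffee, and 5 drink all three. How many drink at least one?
|A∪B∪C| = 61+44+38-16-20-11+5 = 101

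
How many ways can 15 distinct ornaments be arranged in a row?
15! = 1307674368000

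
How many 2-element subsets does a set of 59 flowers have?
C(59,2) = 59!/(2!×57!) = 1711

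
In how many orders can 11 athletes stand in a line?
11! = 39916800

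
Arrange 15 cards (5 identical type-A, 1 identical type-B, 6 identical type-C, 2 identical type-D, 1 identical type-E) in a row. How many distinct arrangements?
15! / (5! × 1! × 6! × 2! × 1!) = 7567560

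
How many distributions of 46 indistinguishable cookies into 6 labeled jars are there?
C(46+6-1, 6-1) = C(51, 5) = 2349060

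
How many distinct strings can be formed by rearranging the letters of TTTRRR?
6! / (3! × 3!) = 20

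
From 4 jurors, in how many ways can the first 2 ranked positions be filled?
P(4,2) = 4!/(4-2)! = 12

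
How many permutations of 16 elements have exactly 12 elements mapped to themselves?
Choose the 12 fixed points C(16,12) = 1820, derange the rest: !4 = Σ_{j=0}^{4} (-1)^j·4!/j! = 24 - 24 + 12 - 4 + 1 = 9. Product = 1820 × 9 = 16380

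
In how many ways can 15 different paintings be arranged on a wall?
15! = 1307674368000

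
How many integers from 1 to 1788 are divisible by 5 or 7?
⌊1788/5⌋ + ⌊1788/7⌋ - ⌊1788/35⌋ = 357 + 255 - 51 = 561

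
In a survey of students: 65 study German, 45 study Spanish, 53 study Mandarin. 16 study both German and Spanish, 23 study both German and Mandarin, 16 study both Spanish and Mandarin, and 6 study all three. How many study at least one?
|A∪B∪C| = 65+45+53-16-23-16+6 = 114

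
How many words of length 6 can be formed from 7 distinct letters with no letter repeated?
P(7,6) = 7!/(7-6)! = 5040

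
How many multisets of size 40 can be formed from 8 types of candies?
C(40+8-1, 8-1) = C(47, 7) = 62891499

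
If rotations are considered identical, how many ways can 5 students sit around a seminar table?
Circular: fix one position, arrange the rest. (5-1)! = 24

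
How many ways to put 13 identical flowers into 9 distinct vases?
C(13+9-1, 9-1) = C(21, 8) = 203490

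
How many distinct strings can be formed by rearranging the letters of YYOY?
4! / (1! × 3!) = 4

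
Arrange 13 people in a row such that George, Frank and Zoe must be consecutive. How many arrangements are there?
Treat the 3 as one block: (13-3+1)! × 3! = 39916800 × 6 = 239500800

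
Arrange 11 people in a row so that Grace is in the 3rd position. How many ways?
Fix one position: (11-1)! = 3628800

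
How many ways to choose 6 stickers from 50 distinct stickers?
C(50,6) = 50!/(6!×44!) = 15890700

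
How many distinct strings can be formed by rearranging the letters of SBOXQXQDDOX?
11! / (3! × 2! × 2! × 1! × 1! × 2!) = 831600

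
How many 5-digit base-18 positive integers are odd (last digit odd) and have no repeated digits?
Last∈{1,3,5,7,9,11,13,15,17}. Last=0: 0. Last nonzero: 9×16×P(16,3) = 483840. Total = 483840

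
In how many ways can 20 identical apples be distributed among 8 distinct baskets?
C(20+8-1, 8-1) = C(27, 7) = 888030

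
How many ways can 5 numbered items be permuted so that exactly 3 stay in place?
Choose the 3 fixed points C(5,3) = 10, derange the rest: !2 = Σ_{j=0}^{2} (-1)^j·2!/j! = 2 - 2 + 1 = 1. Product = 10 × 1 = 10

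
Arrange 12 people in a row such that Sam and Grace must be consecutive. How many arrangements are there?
Treat the 2 as one block: (12-2+1)! × 2! = 39916800 × 2 = 79833600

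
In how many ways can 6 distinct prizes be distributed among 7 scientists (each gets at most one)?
P(7,6) = 7!/(7-6)! = 5040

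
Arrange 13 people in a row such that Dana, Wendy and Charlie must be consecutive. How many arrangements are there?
Treat the 3 as one block: (13-3+1)! × 3! = 39916800 × 6 = 239500800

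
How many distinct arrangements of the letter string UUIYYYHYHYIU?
12! / (2! × 3! × 2! × 5!) = 166320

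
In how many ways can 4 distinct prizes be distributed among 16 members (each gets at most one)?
P(16,4) = 16!/(16-4)! = 43680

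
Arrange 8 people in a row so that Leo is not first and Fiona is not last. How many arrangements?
By inclusion-exclusion: 8! - 2×(8-1)! + (8-2)! = 40320 - 10080 + 720 = 30960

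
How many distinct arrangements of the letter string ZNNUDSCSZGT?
11! / (2! × 1! × 1! × 1! × 2! × 1! × 2! × 1!) = 4989600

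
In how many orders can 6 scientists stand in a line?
6! = 720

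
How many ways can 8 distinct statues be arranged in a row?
8! = 40320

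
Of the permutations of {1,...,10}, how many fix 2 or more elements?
Exactly j fixed points: C(10,j)·!(10-j); sum over j ≥ 2 (derangement numbers via !m = (m-1)·(!(m-1) + !(m-2)): !0..!8 = 1, 0, 1, 2, 9, 44, 265, 1854, 14833). Σ_{j=2}^{10} C(10,j)·!(10-j) = C(10,2)·!8 + C(10,3)·!7 + C(10,4)·!6 + C(10,5)·!5 + C(10,6)·!4 + C(10,7)·!3 + C(10,8)·!2 + C(10,9)·!1 + C(10,10)·!0 = 45·14833 + 120·1854 + 210·265 + 252·44 + 210·9 + 120·2 + 45·1 + 10·0 + 1·1 = 958879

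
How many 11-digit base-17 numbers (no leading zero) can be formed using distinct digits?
First digit: 16 choices (nonzero). Then descending: 16 × 16 × 15 × 14 × 13 × 12 × 11 × 10 × 9 × 8 × 7 = 464950886400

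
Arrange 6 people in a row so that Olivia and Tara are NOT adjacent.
Total - adjacent = 6! - (6-1)!×2 = 720 - 240 = 480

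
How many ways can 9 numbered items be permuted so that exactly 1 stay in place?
Choose the 1 fixed point C(9,1) = 9, derange the rest: !8 = Σ_{j=0}^{8} (-1)^j·8!/j! = 40320 - 40320 + 20160 - 6720 + 1680 - 336 + 56 - 8 + 1 = 14833. Product = 9 × 14833 = 133497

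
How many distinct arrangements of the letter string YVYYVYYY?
8! / (2! × 6!) = 28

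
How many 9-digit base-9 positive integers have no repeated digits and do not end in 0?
Last digit: 8 nonzero choices. First digit: 7 (nonzero, ≠last). Middle 7: P(7,7) = 5040. Total = 282240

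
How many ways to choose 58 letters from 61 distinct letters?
C(61,58) = 61!/(58!×3!) = 35990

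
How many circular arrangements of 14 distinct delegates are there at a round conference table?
Circular: fix one position, arrange the rest. (14-1)! = 6227020800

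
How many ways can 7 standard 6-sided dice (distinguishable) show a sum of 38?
Coefficient of x^38 in (x + x² + ... + x^6)^7. By inclusion-exclusion on dice exceeding 6: Σ_j (-1)^j C(7,j)·C(38-1-6j, 6) = C(7,0)·C(37,6) - C(7,1)·C(31,6) + C(7,2)·C(25,6) - C(7,3)·C(19,6) + C(7,4)·C(13,6) - C(7,5)·C(7,6) = 1·2324784 - 7·736281 + 21·177100 - 35·27132 + 35·1716 - 21·7 = 210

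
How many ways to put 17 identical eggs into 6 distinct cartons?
C(17+6-1, 6-1) = C(22, 5) = 26334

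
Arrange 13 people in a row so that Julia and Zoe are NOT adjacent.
Total - adjacent = 13! - (13-1)!×2 = 6227020800 - 958003200 = 5269017600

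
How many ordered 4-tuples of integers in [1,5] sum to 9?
Coefficient of x^9 in (x + x² + ... + x^5)^4. By inclusion-exclusion on dice exceeding 5: Σ_j (-1)^j C(4,j)·C(9-1-5j, 3) = C(4,0)·C(8,3) - C(4,1)·C(3,3) = 1·56 - 4·1 = 52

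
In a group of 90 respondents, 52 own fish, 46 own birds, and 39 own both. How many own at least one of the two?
|A∪B| = |A| + |B| - |A∩B| = 52 + 46 - 39 = 59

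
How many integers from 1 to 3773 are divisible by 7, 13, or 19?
⌊3773/7⌋+⌊3773/13⌋+⌊3773/19⌋ - ⌊3773/91⌋-⌊3773/133⌋-⌊3773/247⌋ + ⌊3773/1729⌋ = 539+290+198 - 41-28-15 + 2 = 945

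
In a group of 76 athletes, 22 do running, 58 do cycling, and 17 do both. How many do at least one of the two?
|A∪B| = |A| + |B| - |A∩B| = 22 + 58 - 17 = 63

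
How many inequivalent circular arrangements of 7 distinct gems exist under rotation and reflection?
(7-1)!/2 = 720/2 = 360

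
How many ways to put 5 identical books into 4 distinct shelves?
C(5+4-1, 4-1) = C(8, 3) = 56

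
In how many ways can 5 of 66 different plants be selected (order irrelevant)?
C(66,5) = 66!/(5!×61!) = 8936928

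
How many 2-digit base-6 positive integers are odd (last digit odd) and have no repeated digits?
Last∈{1,3,5}. Last=0: 0. Last nonzero: 3×4×P(4,0) = 12. Total = 12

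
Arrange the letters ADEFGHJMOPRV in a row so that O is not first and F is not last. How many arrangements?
By inclusion-exclusion: 12! - 2×(12-1)! + (12-2)! = 479001600 - 79833600 + 3628800 = 402796800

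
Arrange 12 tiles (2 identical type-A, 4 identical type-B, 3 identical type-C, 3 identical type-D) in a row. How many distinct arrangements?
12! / (2! × 4! × 3! × 3!) = 277200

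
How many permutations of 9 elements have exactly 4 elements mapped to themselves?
Choose the 4 fixed points C(9,4) = 126, derange the rest: !5 = Σ_{j=0}^{5} (-1)^j·5!/j! = 120 - 120 + 60 - 20 + 5 - 1 = 44. Product = 126 × 44 = 5544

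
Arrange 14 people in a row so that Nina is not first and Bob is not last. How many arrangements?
By inclusion-exclusion: 14! - 2×(14-1)! + (14-2)! = 87178291200 - 12454041600 + 479001600 = 75203251200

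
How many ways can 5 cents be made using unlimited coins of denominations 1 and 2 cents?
Coefficient of x^5 in 1/(1-x^1) · 1/(1-x^2). Use j coins of 2 for j = 0..⌊5/2⌋ = 2, the rest in 1s: 2 + 1 = 3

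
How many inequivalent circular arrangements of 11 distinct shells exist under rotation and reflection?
(11-1)!/2 = 3628800/2 = 1814400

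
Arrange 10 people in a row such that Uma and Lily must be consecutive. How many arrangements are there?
Treat the 2 as one block: (10-2+1)! × 2! = 362880 × 2 = 725760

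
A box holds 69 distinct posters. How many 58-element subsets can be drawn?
C(69,58) = 69!/(58!×11!) = 1823810410032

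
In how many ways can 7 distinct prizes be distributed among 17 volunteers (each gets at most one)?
P(17,7) = 17!/(17-7)! = 98017920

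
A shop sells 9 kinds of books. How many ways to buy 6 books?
C(6+9-1, 9-1) = C(14, 8) = 3003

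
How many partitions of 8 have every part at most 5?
Let r_j(i) = number of partitions of i into parts ≤ j, for i = 0..8. r_1(i) = 1 for all i; r_j(i) = r_{j-1}(i) + r_j(i-j). Rows j = 2..5: ≤2: 1 1 2 2 3 3 4 4 5; ≤3: 1 1 2 3 4 5 7 8 10; ≤4: 1 1 2 3 5 6 9 11 15; ≤5: 1 1 2 3 5 7 10 13 18. r_5(8) = 18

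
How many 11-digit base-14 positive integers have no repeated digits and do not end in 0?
Last digit: 13 nonzero choices. First digit: 12 (nonzero, ≠last). Middle 9: P(12,9) = 79833600. Total = 12454041600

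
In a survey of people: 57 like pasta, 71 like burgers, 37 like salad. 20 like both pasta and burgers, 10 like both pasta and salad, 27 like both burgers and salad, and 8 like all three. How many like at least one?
|A∪B∪C| = 57+71+37-20-10-27+8 = 116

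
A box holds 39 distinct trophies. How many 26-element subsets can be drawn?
C(39,26) = 39!/(26!×13!) = 8122425444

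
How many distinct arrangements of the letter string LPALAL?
6! / (1! × 3! × 2!) = 60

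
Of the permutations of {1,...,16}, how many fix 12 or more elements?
Exactly j fixed points: C(16,j)·!(16-j); sum over j ≥ 12 (derangement numbers via !m = (m-1)·(!(m-1) + !(m-2)): !0..!4 = 1, 0, 1, 2, 9). Σ_{j=12}^{16} C(16,j)·!(16-j) = C(16,12)·!4 + C(16,13)·!3 + C(16,14)·!2 + C(16,15)·!1 + C(16,16)·!0 = 1820·9 + 560·2 + 120·1 + 16·0 + 1·1 = 17621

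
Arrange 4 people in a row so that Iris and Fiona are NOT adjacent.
Total - adjacent = 4! - (4-1)!×2 = 24 - 12 = 12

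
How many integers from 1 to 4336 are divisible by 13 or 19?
⌊4336/13⌋ + ⌊4336/19⌋ - ⌊4336/247⌋ = 333 + 228 - 17 = 544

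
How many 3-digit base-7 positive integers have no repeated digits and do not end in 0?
Last digit: 6 nonzero choices. First digit: 5 (nonzero, ≠last). Middle 1: P(5,1) = 5. Total = 150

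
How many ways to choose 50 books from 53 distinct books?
C(53,50) = 53!/(50!×3!) = 23426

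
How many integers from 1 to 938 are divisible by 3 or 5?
⌊938/3⌋ + ⌊938/5⌋ - ⌊938/15⌋ = 312 + 187 - 62 = 437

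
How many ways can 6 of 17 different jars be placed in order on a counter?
P(17,6) = 17!/(17-6)! = 8910720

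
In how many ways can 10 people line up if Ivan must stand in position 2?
Fix one position: (10-1)! = 362880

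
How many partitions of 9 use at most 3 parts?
By conjugation, equals partitions of 9 into parts ≤ 3. Let r_j(i) = number of partitions of i into parts ≤ j, for i = 0..9. r_1(i) = 1 for all i; r_j(i) = r_{j-1}(i) + r_j(i-j). Rows j = 2..3: ≤2: 1 1 2 2 3 3 4 4 5 5; ≤3: 1 1 2 3 4 5 7 8 10 12. r_3(9) = 12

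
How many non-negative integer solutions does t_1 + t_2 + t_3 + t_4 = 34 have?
C(34+4-1, 4-1) = C(37, 3) = 7770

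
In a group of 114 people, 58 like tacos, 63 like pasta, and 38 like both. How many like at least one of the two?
|A∪B| = |A| + |B| - |A∩B| = 58 + 63 - 38 = 83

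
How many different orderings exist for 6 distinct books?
6! = 720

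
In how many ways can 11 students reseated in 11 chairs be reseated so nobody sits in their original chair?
!11 = Σ_{j=0}^{11} (-1)^j·11!/j! = 39916800 - 39916800 + 19958400 - 6652800 + 1663200 - 332640 + 55440 - 7920 + 990 - 110 + 11 - 1 = 14684570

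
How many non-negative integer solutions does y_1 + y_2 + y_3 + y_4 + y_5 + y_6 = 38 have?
C(38+6-1, 6-1) = C(43, 5) = 962598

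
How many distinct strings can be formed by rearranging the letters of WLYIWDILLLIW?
12! / (4! × 3! × 1! × 1! × 3!) = 554400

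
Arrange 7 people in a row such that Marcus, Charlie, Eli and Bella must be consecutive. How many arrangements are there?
Treat the 4 as one block: (7-4+1)! × 4! = 24 × 24 = 576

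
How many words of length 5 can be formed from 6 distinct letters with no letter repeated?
P(6,5) = 6!/(6-5)! = 720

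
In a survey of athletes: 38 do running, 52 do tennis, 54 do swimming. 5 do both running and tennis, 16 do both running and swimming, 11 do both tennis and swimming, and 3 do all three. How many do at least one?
|A∪B∪C| = 38+52+54-5-16-11+3 = 115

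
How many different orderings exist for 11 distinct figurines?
11! = 39916800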